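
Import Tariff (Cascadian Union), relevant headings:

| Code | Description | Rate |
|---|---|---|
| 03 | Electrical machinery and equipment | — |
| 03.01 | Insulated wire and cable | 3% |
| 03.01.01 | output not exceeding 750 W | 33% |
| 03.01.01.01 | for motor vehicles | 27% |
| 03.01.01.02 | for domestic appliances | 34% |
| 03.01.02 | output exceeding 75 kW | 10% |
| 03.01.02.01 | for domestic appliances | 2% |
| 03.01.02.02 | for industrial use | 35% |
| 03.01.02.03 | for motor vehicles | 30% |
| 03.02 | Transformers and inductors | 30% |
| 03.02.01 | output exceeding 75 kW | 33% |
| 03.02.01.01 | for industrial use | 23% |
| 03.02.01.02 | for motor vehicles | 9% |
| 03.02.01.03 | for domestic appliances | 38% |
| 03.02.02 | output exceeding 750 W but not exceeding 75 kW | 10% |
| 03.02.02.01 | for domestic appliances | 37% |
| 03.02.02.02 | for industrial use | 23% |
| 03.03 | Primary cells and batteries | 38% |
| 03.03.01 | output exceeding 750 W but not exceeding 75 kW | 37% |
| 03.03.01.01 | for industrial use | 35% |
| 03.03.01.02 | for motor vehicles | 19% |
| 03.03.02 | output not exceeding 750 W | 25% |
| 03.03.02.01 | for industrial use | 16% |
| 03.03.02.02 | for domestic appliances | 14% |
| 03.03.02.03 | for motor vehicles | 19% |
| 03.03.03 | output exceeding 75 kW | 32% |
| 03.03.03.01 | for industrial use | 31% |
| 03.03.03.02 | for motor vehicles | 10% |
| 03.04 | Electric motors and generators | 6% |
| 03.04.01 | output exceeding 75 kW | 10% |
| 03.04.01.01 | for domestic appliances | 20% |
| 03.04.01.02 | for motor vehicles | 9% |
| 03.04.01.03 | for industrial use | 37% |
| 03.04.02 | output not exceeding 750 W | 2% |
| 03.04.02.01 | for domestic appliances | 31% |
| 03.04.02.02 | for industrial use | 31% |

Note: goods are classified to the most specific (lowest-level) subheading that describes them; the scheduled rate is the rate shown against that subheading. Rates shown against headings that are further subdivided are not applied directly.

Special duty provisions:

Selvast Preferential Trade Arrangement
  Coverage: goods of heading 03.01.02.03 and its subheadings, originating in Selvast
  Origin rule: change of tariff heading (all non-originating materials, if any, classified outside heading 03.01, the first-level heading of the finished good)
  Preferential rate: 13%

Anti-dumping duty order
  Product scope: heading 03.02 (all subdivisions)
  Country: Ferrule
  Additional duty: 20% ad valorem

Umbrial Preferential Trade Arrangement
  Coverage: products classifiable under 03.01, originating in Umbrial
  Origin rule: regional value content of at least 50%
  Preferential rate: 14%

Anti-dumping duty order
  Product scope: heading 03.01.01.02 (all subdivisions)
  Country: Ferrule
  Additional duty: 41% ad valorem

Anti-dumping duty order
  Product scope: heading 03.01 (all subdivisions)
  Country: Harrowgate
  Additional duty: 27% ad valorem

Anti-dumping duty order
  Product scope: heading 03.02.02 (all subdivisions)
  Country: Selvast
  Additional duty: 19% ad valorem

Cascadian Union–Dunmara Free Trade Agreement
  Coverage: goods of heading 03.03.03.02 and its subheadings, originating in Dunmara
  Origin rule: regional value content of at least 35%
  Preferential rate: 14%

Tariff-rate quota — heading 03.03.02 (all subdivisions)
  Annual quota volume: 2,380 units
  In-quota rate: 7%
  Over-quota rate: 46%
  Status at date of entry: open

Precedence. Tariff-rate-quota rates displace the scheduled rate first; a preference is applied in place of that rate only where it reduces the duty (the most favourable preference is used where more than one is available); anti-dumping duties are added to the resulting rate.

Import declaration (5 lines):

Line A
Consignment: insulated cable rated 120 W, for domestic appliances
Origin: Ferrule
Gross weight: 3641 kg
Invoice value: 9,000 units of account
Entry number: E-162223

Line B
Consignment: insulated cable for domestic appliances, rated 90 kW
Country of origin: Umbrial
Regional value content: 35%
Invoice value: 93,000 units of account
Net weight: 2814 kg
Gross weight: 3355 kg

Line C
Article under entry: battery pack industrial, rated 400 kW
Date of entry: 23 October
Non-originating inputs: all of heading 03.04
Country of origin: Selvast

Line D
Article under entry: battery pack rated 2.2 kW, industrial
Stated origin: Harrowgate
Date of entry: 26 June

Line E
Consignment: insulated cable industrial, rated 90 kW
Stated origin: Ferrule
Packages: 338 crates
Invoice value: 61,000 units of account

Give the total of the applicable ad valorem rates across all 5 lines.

178%

Line A: insulated cable → 03.01; rated 120 W → 03.01.01; for domestic appliances → 03.01.01.02. Scheduled 34%. anti-dumping (Ferrule, 03.01.01.02): +41%; total 34% + 41% = 75%. → 75%.
Line B: insulated cable → 03.01; rated 90 kW → 03.01.02; for domestic appliances → 03.01.02.01. Scheduled 2%. Umbrial agreement on 03.01: RVC < 50%. → 2%.
Line C: battery pack → 03.03; rated 400 kW → 03.03.03; industrial → 03.03.03.01. Scheduled 31%. Selvast agreement on 03.01.02.03: 03.03.03.01 not covered. → 31%.
Line D: battery pack → 03.03; rated 2.2 kW → 03.03.01; industrial → 03.03.01.01. Scheduled 35%. No special measure applies. → 35%.
Line E: insulated cable → 03.01; rated 90 kW → 03.01.02; industrial → 03.01.02.02. Scheduled 35%. No special measure applies. → 35%.
Sum: 75% + 2% + 31% + 35% + 35% = 178%.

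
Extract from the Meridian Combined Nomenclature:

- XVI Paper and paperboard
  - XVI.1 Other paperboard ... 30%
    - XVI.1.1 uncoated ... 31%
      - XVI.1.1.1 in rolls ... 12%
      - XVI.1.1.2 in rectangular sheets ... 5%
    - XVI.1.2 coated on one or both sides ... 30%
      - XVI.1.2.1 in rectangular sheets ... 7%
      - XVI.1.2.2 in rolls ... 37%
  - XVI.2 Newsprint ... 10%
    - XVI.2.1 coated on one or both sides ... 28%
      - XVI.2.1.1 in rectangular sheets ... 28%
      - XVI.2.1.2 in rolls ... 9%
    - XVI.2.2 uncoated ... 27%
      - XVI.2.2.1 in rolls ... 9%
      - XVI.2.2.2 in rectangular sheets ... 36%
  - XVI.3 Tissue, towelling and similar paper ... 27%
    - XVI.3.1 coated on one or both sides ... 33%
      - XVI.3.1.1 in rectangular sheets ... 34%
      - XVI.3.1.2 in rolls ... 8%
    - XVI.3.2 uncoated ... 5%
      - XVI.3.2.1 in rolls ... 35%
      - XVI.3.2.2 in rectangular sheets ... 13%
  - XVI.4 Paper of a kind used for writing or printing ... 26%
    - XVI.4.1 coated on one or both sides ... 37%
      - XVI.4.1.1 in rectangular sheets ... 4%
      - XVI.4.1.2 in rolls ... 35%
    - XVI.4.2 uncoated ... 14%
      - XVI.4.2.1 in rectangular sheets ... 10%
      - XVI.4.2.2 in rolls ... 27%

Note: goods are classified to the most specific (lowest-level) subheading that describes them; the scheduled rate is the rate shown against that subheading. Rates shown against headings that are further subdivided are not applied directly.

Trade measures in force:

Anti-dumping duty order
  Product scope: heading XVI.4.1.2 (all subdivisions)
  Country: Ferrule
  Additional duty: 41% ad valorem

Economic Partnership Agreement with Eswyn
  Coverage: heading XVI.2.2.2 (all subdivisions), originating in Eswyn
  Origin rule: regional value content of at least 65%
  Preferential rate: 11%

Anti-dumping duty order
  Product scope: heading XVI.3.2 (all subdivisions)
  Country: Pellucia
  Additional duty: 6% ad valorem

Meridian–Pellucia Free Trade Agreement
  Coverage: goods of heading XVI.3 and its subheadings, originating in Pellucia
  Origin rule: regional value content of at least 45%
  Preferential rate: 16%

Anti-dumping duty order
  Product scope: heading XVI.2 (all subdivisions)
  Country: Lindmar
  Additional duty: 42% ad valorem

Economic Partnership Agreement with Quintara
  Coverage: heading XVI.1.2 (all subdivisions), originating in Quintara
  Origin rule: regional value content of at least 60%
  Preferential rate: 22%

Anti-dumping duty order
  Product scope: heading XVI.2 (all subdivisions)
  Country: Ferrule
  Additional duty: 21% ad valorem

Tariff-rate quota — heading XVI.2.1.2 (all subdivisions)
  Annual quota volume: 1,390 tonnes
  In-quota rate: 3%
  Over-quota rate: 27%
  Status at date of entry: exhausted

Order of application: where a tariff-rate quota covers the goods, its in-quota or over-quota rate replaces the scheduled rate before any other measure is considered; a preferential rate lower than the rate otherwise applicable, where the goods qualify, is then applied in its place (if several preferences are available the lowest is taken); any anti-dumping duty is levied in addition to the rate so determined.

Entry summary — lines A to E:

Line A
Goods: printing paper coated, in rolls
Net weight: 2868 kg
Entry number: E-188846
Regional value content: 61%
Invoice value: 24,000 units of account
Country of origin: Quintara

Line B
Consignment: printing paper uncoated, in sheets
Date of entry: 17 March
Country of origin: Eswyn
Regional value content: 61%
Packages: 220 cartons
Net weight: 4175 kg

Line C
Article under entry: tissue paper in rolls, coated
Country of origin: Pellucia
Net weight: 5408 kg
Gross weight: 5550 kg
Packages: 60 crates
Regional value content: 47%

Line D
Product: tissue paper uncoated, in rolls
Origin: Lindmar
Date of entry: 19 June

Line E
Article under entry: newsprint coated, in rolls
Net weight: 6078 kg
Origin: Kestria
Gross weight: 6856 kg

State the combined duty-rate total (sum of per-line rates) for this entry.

115%

Line A: printing paper → XVI.4; coated → XVI.4.1; in rolls → XVI.4.1.2. Scheduled 35%. Quintara agreement on XVI.1.2: XVI.4.1.2 not covered. → 35%.
Line B: printing paper → XVI.4; uncoated → XVI.4.2; in sheets → XVI.4.2.1. Scheduled 10%. Eswyn agreement on XVI.2.2.2: XVI.4.2.1 not covered. → 10%.
Line C: tissue paper → XVI.3; coated → XVI.3.1; in rolls → XVI.3.1.2. Scheduled 8%. Pellucia agreement on XVI.3: RVC ≥ 45% → 16% available; preference 16% not lower than 8% → no reduction. → 8%.
Line D: tissue paper → XVI.3; uncoated → XVI.3.2; in rolls → XVI.3.2.1. Scheduled 35%. No special measure applies. → 35%.
Line E: newsprint → XVI.2; coated → XVI.2.1; in rolls → XVI.2.1.2. Scheduled 9%. quota on XVI.2.1.2 exhausted → over-quota 27%. → 27%.
Sum: 35% + 10% + 8% + 35% + 27% = 115%.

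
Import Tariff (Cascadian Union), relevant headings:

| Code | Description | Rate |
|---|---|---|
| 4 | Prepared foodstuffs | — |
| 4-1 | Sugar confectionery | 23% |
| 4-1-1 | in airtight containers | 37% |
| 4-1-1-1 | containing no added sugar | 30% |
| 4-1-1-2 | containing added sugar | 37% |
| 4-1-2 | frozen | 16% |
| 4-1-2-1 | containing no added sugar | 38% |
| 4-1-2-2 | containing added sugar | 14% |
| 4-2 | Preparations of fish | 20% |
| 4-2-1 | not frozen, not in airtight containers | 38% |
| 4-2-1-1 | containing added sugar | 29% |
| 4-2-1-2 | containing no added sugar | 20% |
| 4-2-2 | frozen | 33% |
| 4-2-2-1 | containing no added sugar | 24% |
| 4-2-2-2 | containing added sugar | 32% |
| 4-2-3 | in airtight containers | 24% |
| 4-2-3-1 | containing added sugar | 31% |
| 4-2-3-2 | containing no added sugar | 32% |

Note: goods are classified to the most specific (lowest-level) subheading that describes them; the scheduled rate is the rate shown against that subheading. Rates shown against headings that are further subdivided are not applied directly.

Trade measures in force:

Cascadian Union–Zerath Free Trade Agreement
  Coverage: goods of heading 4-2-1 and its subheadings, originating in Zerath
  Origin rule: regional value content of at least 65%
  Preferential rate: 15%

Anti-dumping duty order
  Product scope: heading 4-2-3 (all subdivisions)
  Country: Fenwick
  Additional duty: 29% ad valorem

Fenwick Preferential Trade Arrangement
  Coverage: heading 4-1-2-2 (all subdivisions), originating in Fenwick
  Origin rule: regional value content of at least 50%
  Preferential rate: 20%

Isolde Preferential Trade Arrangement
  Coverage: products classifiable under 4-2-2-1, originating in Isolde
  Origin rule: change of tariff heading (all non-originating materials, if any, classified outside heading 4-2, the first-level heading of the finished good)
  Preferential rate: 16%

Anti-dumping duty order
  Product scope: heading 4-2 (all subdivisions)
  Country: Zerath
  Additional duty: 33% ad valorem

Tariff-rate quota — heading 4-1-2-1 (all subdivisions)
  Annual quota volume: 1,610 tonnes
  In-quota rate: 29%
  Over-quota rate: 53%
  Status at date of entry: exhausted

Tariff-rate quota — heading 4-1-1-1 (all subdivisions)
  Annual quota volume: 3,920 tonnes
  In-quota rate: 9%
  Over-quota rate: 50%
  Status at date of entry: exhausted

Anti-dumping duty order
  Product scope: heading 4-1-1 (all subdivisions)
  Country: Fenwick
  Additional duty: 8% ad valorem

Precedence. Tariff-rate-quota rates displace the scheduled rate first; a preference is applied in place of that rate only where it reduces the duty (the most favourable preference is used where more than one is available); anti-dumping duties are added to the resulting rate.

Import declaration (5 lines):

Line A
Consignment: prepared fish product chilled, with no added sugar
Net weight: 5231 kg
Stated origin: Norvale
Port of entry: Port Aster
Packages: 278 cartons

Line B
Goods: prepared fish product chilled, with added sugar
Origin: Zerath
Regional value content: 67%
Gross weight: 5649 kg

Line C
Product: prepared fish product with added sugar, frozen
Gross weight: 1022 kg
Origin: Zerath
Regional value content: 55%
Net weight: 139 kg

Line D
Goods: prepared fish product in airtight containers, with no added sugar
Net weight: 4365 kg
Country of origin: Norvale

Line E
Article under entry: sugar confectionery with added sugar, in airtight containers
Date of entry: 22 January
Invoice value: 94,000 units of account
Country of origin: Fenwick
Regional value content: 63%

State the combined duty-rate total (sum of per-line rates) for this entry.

Line A: prepared fish product → 4-2; chilled → 4-2-1; with no added sugar → 4-2-1-2. Scheduled 20%. No special measure applies. → 20%.
Line B: prepared fish product → 4-2; chilled → 4-2-1; with added sugar → 4-2-1-1. Scheduled 29%. Zerath agreement on 4-2-1: RVC ≥ 65% → 15% available; preferential 15%; anti-dumping (Zerath, 4-2): +33%; total 15% + 33% = 48%. → 48%.
Line C: prepared fish product → 4-2; frozen → 4-2-2; with added sugar → 4-2-2-2. Scheduled 32%. Zerath agreement on 4-2-1: 4-2-2-2 not covered; anti-dumping (Zerath, 4-2): +33%; total 32% + 33% = 65%. → 65%.
Line D: prepared fish product → 4-2; in airtight containers → 4-2-3; with no added sugar → 4-2-3-2. Scheduled 32%. No special measure applies. → 32%.
Line E: sugar confectionery → 4-1; in airtight containers → 4-1-1; with added sugar → 4-1-1-2. Scheduled 37%. Fenwick agreement on 4-1-2-2: 4-1-1-2 not covered; anti-dumping (Fenwick, 4-1-1): +8%; total 37% + 8% = 45%. → 45%.
Sum: 20% + 48% + 65% + 32% + 45% = 210%.

210%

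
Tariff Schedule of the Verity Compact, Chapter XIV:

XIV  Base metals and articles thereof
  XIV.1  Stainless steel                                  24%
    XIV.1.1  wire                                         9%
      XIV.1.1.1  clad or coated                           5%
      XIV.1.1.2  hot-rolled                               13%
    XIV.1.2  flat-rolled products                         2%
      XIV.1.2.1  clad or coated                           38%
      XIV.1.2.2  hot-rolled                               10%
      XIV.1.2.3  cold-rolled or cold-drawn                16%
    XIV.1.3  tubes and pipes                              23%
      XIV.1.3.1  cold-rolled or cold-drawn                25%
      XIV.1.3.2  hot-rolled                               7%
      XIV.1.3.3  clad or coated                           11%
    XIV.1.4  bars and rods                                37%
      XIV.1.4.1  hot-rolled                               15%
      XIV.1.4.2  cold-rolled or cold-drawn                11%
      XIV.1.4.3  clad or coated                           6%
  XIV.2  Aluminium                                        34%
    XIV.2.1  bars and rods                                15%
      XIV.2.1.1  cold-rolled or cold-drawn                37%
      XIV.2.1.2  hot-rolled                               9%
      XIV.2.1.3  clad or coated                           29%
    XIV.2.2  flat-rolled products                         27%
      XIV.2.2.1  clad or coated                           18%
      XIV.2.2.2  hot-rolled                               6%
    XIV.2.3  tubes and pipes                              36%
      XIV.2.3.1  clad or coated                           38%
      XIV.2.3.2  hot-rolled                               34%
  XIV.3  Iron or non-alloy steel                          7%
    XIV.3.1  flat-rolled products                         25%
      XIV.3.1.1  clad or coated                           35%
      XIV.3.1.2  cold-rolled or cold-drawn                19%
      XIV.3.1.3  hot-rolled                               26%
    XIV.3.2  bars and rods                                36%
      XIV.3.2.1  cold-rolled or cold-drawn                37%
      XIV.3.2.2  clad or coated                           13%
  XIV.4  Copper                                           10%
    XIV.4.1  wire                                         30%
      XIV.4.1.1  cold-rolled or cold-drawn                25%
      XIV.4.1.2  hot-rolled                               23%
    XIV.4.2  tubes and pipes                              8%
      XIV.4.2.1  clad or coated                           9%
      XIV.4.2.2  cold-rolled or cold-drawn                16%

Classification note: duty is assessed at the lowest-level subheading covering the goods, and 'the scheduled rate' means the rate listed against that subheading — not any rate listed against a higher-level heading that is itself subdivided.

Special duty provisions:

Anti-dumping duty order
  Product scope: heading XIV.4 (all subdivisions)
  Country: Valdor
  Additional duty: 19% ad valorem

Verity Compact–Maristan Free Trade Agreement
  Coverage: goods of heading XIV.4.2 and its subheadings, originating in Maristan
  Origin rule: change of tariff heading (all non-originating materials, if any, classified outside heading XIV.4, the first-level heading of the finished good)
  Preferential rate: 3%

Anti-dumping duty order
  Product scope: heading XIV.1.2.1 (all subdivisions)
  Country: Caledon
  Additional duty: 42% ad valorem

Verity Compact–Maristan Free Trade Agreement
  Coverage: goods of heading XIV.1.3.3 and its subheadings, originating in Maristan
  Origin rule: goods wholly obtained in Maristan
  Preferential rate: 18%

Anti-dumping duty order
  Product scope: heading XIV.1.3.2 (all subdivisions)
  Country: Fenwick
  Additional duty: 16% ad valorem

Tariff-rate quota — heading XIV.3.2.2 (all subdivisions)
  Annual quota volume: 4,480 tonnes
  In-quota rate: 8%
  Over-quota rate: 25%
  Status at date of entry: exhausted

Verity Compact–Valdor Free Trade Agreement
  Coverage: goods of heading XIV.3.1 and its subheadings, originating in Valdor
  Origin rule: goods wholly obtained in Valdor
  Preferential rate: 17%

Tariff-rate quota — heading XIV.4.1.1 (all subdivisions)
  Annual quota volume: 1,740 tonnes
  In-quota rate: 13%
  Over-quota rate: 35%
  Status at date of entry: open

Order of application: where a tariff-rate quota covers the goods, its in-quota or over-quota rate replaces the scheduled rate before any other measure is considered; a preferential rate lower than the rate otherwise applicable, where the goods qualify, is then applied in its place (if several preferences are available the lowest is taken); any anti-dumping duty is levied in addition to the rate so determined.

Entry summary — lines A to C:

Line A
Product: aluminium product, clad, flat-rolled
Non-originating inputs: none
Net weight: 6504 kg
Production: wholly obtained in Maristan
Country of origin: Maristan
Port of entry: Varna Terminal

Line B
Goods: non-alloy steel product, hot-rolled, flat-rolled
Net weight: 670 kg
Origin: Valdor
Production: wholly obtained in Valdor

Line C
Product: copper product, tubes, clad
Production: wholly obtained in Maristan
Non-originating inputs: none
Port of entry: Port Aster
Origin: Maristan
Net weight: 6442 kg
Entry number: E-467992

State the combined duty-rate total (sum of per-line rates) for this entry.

Line A: aluminium → XIV.2; flat-rolled → XIV.2.2; clad → XIV.2.2.1. Scheduled 18%. Maristan agreement on XIV.4.2: XIV.2.2.1 not covered; Maristan agreement on XIV.1.3.3: XIV.2.2.1 not covered. → 18%.
Line B: non-alloy steel → XIV.3; flat-rolled → XIV.3.1; hot-rolled → XIV.3.1.3. Scheduled 26%. Valdor agreement on XIV.3.1: wholly obtained → 17% available; preferential 17%. → 17%.
Line C: copper → XIV.4; tubes → XIV.4.2; clad → XIV.4.2.1. Scheduled 9%. Maristan agreement on XIV.4.2: CTH met → 3% available; Maristan agreement on XIV.1.3.3: XIV.4.2.1 not covered; preferential 3%. → 3%.
Sum: 18% + 17% + 3% = 38%.

38%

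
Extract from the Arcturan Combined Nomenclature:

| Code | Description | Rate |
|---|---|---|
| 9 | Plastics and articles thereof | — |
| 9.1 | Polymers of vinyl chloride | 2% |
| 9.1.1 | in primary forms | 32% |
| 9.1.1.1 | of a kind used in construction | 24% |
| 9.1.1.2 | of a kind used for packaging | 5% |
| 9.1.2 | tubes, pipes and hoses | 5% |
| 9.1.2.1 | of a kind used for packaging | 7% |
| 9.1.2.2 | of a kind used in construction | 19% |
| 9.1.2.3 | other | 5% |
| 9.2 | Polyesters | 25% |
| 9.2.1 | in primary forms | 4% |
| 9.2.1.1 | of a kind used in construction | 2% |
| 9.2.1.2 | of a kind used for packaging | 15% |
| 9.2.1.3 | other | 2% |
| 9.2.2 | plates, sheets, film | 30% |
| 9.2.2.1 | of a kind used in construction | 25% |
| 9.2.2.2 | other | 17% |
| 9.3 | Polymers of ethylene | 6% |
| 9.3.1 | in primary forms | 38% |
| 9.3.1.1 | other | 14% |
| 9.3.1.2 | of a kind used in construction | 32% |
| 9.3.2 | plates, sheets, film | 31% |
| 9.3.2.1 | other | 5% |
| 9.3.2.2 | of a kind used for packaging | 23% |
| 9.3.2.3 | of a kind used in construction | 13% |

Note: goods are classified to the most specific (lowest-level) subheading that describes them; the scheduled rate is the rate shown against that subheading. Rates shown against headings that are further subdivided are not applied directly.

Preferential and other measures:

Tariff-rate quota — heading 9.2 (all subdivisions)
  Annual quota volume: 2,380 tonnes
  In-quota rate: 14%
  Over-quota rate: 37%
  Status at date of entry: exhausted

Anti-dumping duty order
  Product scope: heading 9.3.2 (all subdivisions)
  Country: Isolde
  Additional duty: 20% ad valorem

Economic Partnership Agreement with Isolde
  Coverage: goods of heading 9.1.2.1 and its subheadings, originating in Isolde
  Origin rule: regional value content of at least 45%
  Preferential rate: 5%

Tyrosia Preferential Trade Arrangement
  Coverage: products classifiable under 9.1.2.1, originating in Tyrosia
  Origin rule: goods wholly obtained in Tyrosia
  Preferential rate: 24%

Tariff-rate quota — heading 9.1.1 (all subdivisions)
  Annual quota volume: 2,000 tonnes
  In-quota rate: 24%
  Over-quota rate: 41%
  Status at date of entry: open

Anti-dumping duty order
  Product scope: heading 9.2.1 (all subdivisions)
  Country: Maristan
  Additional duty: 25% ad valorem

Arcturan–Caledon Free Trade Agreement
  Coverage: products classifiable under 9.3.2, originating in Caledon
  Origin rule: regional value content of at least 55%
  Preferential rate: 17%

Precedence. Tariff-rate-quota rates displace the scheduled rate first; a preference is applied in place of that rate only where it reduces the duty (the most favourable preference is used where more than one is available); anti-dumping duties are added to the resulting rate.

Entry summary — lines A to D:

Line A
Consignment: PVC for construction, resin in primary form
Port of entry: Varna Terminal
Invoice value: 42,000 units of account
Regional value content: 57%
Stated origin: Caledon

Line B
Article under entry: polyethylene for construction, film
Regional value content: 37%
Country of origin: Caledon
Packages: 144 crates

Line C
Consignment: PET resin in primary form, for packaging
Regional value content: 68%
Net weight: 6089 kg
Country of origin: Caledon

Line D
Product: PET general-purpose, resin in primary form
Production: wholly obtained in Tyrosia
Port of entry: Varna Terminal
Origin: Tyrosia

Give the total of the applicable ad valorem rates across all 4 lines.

111%

Line A: PVC → 9.1; resin in primary form → 9.1.1; for construction → 9.1.1.1. Scheduled 24%. quota on 9.1.1 open → in-quota 24%; Caledon agreement on 9.3.2: 9.1.1.1 not covered. → 24%.
Line B: polyethylene → 9.3; film → 9.3.2; for construction → 9.3.2.3. Scheduled 13%. Caledon agreement on 9.3.2: RVC < 55%. → 13%.
Line C: PET → 9.2; resin in primary form → 9.2.1; for packaging → 9.2.1.2. Scheduled 15%. quota on 9.2 exhausted → over-quota 37%; Caledon agreement on 9.3.2: 9.2.1.2 not covered. → 37%.
Line D: PET → 9.2; resin in primary form → 9.2.1; general-purpose → 9.2.1.3. Scheduled 2%. quota on 9.2 exhausted → over-quota 37%; Tyrosia agreement on 9.1.2.1: 9.2.1.3 not covered. → 37%.
Sum: 24% + 13% + 37% + 37% = 111%.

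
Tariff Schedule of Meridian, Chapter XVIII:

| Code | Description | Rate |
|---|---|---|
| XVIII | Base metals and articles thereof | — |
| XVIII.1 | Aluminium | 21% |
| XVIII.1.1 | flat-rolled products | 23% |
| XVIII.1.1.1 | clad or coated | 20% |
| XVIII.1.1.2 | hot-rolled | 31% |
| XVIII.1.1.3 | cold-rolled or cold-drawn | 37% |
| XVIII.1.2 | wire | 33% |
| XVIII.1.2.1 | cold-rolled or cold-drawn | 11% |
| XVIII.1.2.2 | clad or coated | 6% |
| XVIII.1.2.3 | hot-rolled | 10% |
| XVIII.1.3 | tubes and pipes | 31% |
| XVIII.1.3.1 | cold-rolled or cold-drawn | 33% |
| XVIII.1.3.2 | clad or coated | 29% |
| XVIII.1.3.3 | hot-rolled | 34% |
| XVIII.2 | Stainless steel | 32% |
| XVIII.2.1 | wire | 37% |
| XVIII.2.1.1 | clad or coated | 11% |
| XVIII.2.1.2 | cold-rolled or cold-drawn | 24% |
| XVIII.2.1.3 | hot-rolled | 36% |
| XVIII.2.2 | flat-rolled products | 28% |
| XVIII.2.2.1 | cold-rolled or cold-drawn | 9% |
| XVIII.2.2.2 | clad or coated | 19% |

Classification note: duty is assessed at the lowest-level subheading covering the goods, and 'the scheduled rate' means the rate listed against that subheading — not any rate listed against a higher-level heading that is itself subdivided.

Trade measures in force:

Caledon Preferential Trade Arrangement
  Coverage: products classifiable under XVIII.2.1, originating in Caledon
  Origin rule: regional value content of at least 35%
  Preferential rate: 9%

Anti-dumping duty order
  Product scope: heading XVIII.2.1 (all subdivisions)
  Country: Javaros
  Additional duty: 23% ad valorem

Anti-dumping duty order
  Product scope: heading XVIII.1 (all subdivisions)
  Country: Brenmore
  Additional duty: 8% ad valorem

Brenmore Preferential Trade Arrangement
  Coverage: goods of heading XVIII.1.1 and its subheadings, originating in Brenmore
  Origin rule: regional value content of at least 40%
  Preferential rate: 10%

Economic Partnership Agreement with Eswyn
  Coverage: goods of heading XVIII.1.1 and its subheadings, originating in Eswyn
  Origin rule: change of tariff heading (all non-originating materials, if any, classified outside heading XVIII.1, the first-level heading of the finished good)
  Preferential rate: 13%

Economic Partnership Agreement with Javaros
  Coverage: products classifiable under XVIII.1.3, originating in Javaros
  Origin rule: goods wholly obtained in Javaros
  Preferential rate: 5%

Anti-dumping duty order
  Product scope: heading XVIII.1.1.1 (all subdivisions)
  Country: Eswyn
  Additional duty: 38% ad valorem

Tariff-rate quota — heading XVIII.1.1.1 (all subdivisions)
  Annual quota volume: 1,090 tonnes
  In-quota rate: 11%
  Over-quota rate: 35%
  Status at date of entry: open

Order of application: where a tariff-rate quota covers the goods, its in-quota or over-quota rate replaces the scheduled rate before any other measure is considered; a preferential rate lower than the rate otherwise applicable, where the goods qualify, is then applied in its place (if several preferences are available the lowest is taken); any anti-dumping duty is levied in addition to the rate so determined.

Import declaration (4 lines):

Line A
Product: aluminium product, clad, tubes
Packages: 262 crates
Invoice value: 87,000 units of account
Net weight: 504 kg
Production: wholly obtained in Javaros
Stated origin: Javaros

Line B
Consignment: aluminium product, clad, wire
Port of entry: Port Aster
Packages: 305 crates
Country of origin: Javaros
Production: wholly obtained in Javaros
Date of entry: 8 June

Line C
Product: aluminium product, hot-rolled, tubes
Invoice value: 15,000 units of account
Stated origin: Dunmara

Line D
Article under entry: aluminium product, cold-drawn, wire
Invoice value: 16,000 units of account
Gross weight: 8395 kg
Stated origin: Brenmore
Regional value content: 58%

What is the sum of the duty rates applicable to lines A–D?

Line A: aluminium → XVIII.1; tubes → XVIII.1.3; clad → XVIII.1.3.2. Scheduled 29%. Javaros agreement on XVIII.1.3: wholly obtained → 5% available; preferential 5%. → 5%.
Line B: aluminium → XVIII.1; wire → XVIII.1.2; clad → XVIII.1.2.2. Scheduled 6%. Javaros agreement on XVIII.1.3: XVIII.1.2.2 not covered. → 6%.
Line C: aluminium → XVIII.1; tubes → XVIII.1.3; hot-rolled → XVIII.1.3.3. Scheduled 34%. No special measure applies. → 34%.
Line D: aluminium → XVIII.1; wire → XVIII.1.2; cold-drawn → XVIII.1.2.1. Scheduled 11%. Brenmore agreement on XVIII.1.1: XVIII.1.2.1 not covered; anti-dumping (Brenmore, XVIII.1): +8%; total 11% + 8% = 19%. → 19%.
Sum: 5% + 6% + 34% + 19% = 64%.

64%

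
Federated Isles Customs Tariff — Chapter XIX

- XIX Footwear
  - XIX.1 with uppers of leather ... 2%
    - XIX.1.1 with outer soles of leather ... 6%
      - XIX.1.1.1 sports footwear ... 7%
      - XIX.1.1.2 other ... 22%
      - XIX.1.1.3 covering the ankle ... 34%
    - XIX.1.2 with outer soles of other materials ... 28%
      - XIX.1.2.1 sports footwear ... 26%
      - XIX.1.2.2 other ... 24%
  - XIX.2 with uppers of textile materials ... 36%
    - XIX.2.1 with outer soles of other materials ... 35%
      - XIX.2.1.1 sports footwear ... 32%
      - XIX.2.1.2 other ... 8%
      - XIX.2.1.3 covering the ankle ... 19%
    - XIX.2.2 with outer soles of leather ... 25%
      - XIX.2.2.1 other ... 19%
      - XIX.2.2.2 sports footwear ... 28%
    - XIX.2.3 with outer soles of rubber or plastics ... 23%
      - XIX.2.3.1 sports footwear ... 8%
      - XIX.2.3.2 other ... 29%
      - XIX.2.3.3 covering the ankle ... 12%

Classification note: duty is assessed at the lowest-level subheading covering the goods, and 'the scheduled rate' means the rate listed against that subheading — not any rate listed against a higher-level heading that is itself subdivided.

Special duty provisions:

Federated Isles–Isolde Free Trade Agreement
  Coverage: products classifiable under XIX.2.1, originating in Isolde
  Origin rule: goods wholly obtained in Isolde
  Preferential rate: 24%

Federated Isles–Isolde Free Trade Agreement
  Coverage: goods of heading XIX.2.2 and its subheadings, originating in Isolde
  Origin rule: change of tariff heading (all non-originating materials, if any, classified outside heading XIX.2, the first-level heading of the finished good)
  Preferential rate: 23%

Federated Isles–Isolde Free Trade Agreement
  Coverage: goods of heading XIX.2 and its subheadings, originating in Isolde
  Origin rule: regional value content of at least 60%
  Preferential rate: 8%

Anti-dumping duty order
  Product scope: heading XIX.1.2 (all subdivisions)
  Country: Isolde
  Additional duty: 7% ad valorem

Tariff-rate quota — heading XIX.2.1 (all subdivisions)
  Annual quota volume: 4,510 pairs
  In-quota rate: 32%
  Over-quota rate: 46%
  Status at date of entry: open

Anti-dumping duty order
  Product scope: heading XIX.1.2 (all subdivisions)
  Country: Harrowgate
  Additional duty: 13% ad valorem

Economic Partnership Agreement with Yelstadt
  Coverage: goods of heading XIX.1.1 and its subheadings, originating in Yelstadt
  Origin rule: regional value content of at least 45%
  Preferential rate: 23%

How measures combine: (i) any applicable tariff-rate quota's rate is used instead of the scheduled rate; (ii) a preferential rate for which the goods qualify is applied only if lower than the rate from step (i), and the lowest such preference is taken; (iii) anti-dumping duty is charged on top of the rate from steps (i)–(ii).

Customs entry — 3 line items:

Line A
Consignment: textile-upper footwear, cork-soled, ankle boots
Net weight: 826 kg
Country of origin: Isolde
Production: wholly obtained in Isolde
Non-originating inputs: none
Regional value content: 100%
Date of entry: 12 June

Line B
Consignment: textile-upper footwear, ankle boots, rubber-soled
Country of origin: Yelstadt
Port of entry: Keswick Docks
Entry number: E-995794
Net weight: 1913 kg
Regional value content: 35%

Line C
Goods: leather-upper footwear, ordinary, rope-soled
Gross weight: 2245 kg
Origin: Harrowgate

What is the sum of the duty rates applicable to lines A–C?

57%

Line A: textile-upper → XIX.2; cork-soled → XIX.2.1; ankle boots → XIX.2.1.3. Scheduled 19%. quota on XIX.2.1 open → in-quota 32%; Isolde agreement on XIX.2.1: wholly obtained → 24% available; Isolde agreement on XIX.2.2: XIX.2.1.3 not covered; Isolde agreement on XIX.2: RVC ≥ 60% → 8% available; preferential 8%. → 8%.
Line B: textile-upper → XIX.2; rubber-soled → XIX.2.3; ankle boots → XIX.2.3.3. Scheduled 12%. Yelstadt agreement on XIX.1.1: XIX.2.3.3 not covered. → 12%.
Line C: leather-upper → XIX.1; rope-soled → XIX.1.2; ordinary → XIX.1.2.2. Scheduled 24%. anti-dumping (Harrowgate, XIX.1.2): +13%; total 24% + 13% = 37%. → 37%.
Sum: 8% + 12% + 37% = 57%.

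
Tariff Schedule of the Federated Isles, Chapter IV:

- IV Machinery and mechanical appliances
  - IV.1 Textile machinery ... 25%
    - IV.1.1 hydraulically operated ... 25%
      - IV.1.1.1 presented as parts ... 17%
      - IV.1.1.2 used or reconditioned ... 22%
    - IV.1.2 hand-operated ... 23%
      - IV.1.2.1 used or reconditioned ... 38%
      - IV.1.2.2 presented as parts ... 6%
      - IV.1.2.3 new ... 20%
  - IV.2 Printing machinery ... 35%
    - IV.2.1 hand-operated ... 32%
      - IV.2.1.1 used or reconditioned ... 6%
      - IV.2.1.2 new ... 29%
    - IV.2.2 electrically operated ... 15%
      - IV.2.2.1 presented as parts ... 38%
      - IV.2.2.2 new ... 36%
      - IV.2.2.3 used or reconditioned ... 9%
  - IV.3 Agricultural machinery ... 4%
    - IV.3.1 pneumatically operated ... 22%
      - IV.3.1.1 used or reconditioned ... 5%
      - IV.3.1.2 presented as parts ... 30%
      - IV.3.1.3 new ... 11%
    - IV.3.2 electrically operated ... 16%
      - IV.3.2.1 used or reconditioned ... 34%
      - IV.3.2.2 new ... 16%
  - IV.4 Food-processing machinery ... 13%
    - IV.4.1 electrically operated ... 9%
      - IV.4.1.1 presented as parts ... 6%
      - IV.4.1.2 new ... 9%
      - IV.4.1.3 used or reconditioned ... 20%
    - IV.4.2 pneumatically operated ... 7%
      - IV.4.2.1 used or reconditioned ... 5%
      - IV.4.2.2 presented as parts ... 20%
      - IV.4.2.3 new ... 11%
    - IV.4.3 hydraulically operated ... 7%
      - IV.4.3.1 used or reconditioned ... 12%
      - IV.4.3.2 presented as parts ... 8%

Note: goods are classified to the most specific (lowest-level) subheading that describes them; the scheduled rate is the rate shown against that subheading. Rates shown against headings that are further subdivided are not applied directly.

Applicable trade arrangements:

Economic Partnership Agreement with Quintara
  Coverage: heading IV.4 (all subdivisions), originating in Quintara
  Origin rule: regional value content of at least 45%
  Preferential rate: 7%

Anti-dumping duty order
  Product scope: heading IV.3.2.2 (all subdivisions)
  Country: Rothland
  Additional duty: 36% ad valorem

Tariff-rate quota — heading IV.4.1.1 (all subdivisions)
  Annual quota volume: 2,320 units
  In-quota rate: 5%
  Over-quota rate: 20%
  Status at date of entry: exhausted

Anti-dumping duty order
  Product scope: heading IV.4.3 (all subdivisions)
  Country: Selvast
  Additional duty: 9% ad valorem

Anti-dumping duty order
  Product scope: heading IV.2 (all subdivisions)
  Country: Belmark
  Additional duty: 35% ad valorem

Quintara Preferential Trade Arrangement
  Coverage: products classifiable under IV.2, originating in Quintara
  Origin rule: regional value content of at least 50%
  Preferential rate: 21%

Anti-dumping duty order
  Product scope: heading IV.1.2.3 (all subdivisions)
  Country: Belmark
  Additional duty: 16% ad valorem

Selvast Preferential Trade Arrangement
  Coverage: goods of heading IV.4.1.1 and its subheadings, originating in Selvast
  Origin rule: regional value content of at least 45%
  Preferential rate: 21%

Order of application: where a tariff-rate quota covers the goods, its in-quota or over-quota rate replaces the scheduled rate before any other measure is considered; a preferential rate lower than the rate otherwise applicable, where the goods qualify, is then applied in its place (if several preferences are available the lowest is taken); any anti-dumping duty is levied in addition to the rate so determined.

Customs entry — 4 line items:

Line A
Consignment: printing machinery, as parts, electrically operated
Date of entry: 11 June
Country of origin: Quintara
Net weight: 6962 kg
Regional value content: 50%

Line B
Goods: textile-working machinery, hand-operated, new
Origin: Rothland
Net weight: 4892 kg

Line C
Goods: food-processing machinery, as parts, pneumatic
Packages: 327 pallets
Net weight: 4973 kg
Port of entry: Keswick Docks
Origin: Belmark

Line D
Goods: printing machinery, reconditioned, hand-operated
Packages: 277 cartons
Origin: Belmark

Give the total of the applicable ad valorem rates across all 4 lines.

Line A: printing → IV.2; electrically operated → IV.2.2; as parts → IV.2.2.1. Scheduled 38%. Quintara agreement on IV.4: IV.2.2.1 not covered; Quintara agreement on IV.2: RVC ≥ 50% → 21% available; preferential 21%. → 21%.
Line B: textile-working → IV.1; hand-operated → IV.1.2; new → IV.1.2.3. Scheduled 20%. No special measure applies. → 20%.
Line C: food-processing → IV.4; pneumatic → IV.4.2; as parts → IV.4.2.2. Scheduled 20%. No special measure applies. → 20%.
Line D: printing → IV.2; hand-operated → IV.2.1; reconditioned → IV.2.1.1. Scheduled 6%. anti-dumping (Belmark, IV.2): +35%; total 6% + 35% = 41%. → 41%.
Sum: 21% + 20% + 20% + 41% = 102%.

102%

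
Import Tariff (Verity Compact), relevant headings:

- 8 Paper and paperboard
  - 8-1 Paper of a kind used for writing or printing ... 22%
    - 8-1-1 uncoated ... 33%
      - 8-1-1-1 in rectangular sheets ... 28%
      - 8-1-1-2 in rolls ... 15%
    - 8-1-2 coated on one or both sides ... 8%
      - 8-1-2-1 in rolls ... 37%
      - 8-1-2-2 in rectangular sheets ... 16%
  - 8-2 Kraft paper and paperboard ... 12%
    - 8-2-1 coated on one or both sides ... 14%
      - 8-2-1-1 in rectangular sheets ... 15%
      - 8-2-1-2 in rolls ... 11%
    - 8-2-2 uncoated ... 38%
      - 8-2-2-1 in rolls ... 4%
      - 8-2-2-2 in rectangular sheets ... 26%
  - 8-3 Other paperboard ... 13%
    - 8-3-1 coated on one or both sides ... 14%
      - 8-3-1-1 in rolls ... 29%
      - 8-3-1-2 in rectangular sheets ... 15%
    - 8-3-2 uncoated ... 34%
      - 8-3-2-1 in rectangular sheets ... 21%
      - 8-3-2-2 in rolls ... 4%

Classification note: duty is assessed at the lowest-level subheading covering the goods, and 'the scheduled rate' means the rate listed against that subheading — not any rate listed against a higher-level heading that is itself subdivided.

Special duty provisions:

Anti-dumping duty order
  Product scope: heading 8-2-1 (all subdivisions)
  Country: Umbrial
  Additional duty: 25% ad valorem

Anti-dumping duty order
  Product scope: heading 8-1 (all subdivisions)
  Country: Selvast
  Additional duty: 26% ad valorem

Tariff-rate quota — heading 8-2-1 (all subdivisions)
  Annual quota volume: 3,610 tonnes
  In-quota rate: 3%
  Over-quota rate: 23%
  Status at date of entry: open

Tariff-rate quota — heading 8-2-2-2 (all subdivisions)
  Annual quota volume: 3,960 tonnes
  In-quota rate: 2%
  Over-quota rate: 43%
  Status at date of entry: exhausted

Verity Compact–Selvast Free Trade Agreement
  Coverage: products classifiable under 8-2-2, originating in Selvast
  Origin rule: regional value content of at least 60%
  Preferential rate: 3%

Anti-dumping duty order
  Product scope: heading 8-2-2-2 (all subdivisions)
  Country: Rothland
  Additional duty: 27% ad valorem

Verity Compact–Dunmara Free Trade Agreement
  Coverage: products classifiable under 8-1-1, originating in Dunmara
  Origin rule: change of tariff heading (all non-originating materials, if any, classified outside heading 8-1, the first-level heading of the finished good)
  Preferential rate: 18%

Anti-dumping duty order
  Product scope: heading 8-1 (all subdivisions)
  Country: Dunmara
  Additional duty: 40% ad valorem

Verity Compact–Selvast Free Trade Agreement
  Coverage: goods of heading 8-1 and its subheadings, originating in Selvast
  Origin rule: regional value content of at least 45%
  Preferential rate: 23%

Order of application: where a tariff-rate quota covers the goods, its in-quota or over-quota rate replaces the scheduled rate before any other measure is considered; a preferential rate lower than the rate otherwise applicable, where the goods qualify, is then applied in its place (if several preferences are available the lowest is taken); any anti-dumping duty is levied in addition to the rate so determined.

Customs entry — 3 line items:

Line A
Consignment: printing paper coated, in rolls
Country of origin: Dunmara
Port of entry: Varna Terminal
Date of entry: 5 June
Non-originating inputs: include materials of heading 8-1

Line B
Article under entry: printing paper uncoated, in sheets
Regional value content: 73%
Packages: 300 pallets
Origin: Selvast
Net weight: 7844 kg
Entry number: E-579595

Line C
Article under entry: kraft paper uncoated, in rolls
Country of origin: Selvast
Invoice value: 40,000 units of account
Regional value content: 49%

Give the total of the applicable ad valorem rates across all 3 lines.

130%

Line A: printing paper → 8-1; coated → 8-1-2; in rolls → 8-1-2-1. Scheduled 37%. Dunmara agreement on 8-1-1: 8-1-2-1 not covered; anti-dumping (Dunmara, 8-1): +40%; total 37% + 40% = 77%. → 77%.
Line B: printing paper → 8-1; uncoated → 8-1-1; in sheets → 8-1-1-1. Scheduled 28%. Selvast agreement on 8-2-2: 8-1-1-1 not covered; Selvast agreement on 8-1: RVC ≥ 45% → 23% available; preferential 23%; anti-dumping (Selvast, 8-1): +26%; total 23% + 26% = 49%. → 49%.
Line C: kraft paper → 8-2; uncoated → 8-2-2; in rolls → 8-2-2-1. Scheduled 4%. Selvast agreement on 8-2-2: RVC < 60%; Selvast agreement on 8-1: 8-2-2-1 not covered. → 4%.
Sum: 77% + 49% + 4% = 130%.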